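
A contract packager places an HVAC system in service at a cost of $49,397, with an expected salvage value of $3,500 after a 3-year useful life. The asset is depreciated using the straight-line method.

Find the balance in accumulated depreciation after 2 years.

$30,598

Depreciable base = $49,397 − $3,500 = $45,897.
Annual expense = $45,897 / 3 = $15,299.
End of year 1: book value $34,098.
End of year 2: book value $18,799.
Accumulated through year 2 = $49,397 − $18,799 = $30,598.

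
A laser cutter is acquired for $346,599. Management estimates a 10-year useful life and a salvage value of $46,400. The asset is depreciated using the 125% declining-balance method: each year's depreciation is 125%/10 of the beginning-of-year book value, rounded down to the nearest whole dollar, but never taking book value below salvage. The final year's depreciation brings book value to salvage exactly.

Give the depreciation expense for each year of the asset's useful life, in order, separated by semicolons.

Depreciable base = $346,599 − $46,400 = $300,199.
Year 1: ⌊$346,599 × 125%/10⌋ = $43,324. Book value $303,275.
Year 2: ⌊$303,275 × 125%/10⌋ = $37,909. Book value $265,366.
Year 3: ⌊$265,366 × 125%/10⌋ = $33,170. Book value $232,196.
Year 4: ⌊$232,196 × 125%/10⌋ = $29,024. Book value $203,172.
Year 5: ⌊$203,172 × 125%/10⌋ = $25,396. Book value $177,776.
Year 6: ⌊$177,776 × 125%/10⌋ = $22,222. Book value $155,554.
Year 7: ⌊$155,554 × 125%/10⌋ = $19,444. Book value $136,110.
Year 8: ⌊$136,110 × 125%/10⌋ = $17,013. Book value $119,097.
Year 9: ⌊$119,097 × 125%/10⌋ = $14,887. Book value $104,210.
Year 10 (final): $104,210 − $46,400 = $57,810. Book value $46,400.

$43,324; $37,909; $33,170; $29,024; $25,396; $22,222; $19,444; $17,013; $14,887; $57,810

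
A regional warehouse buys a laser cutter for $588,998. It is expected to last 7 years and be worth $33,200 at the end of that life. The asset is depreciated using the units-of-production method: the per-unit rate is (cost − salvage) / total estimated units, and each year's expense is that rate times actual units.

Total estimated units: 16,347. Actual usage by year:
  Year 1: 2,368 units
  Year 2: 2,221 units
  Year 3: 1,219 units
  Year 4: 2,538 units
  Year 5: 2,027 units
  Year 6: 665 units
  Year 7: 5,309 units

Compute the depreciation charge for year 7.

Depreciable base = $588,998 − $33,200 = $555,798.
Rate = $555,798 / 16,347 units = $34 per unit.
Year 1: 2,368 × $34 = $80,512. Book value $508,486.
Year 2: 2,221 × $34 = $75,514. Book value $432,972.
Year 3: 1,219 × $34 = $41,446. Book value $391,526.
Year 4: 2,538 × $34 = $86,292. Book value $305,234.
Year 5: 2,027 × $34 = $68,918. Book value $236,316.
Year 6: 665 × $34 = $22,610. Book value $213,706.
Year 7: 5,309 × $34 = $180,506. Book value $33,200.

$180,506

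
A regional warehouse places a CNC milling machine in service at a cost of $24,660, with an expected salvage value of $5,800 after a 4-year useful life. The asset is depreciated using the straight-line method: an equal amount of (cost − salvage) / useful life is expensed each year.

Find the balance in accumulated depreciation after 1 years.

Depreciable base = $24,660 − $5,800 = $18,860.
Annual expense = $18,860 / 4 = $4,715.
End of year 1: book value $19,945.
Accumulated through year 1 = $24,660 − $19,945 = $4,715.

$4,715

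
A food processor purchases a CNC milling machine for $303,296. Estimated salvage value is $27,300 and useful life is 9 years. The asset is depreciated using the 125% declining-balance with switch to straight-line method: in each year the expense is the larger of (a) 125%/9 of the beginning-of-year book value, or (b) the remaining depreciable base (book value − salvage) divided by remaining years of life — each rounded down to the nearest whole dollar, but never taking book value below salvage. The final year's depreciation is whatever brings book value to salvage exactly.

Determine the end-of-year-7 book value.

$82,756

Depreciable base = $303,296 − $27,300 = $275,996.
Year 1: DB = ⌊$303,296 × 125%/9⌋ = $42,124; SL = ⌊$275,996/9⌋ = $30,666 → take DB $42,124. Book value $261,172.
Year 2: DB = ⌊$261,172 × 125%/9⌋ = $36,273; SL = ⌊$233,872/8⌋ = $29,234 → take DB $36,273. Book value $224,899.
Year 3: DB = ⌊$224,899 × 125%/9⌋ = $31,235; SL = ⌊$197,599/7⌋ = $28,228 → take DB $31,235. Book value $193,664.
Year 4: DB = ⌊$193,664 × 125%/9⌋ = $26,897; SL = ⌊$166,364/6⌋ = $27,727 → take SL $27,727. Book value $165,937.
Year 5: DB = ⌊$165,937 × 125%/9⌋ = $23,046; SL = ⌊$138,637/5⌋ = $27,727 → take SL $27,727. Book value $138,210.
Year 6: DB = ⌊$138,210 × 125%/9⌋ = $19,195; SL = ⌊$110,910/4⌋ = $27,727 → take SL $27,727. Book value $110,483.
Year 7: DB = ⌊$110,483 × 125%/9⌋ = $15,344; SL = ⌊$83,183/3⌋ = $27,727 → take SL $27,727. Book value $82,756.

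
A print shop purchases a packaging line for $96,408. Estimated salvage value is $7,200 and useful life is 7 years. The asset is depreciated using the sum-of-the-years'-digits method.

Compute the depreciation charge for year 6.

Depreciable base = $96,408 − $7,200 = $89,208.
Sum of the years' digits = 7+6+5+4+3+2+1 = 28.
Year 1: $89,208 × 7/28 = $22,302. Book value $74,106.
Year 2: $89,208 × 6/28 = $19,116. Book value $54,990.
Year 3: $89,208 × 5/28 = $15,930. Book value $39,060.
Year 4: $89,208 × 4/28 = $12,744. Book value $26,316.
Year 5: $89,208 × 3/28 = $9,558. Book value $16,758.
Year 6: $89,208 × 2/28 = $6,372. Book value $10,386.

$6,372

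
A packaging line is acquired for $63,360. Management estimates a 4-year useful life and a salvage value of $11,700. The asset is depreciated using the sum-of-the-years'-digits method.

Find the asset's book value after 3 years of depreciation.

$16,866

Depreciable base = $63,360 − $11,700 = $51,660.
Sum of the years' digits = 4+3+2+1 = 10.
Year 1: $51,660 × 4/10 = $20,664. Book value $42,696.
Year 2: $51,660 × 3/10 = $15,498. Book value $27,198.
Year 3: $51,660 × 2/10 = $10,332. Book value $16,866.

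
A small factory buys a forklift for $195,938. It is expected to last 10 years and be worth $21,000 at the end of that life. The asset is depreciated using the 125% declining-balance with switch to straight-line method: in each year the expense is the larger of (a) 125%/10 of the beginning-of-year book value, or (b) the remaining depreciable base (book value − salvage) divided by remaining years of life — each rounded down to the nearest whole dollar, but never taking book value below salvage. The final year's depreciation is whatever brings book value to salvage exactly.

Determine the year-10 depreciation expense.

$15,643

Depreciable base = $195,938 − $21,000 = $174,938.
Year 1: DB = ⌊$195,938 × 125%/10⌋ = $24,492; SL = ⌊$174,938/10⌋ = $17,493 → take DB $24,492. Book value $171,446.
Year 2: DB = ⌊$171,446 × 125%/10⌋ = $21,430; SL = ⌊$150,446/9⌋ = $16,716 → take DB $21,430. Book value $150,016.
Year 3: DB = ⌊$150,016 × 125%/10⌋ = $18,752; SL = ⌊$129,016/8⌋ = $16,127 → take DB $18,752. Book value $131,264.
Year 4: DB = ⌊$131,264 × 125%/10⌋ = $16,408; SL = ⌊$110,264/7⌋ = $15,752 → take DB $16,408. Book value $114,856.
Year 5: DB = ⌊$114,856 × 125%/10⌋ = $14,357; SL = ⌊$93,856/6⌋ = $15,642 → take SL $15,642. Book value $99,214.
Year 6: DB = ⌊$99,214 × 125%/10⌋ = $12,401; SL = ⌊$78,214/5⌋ = $15,642 → take SL $15,642. Book value $83,572.
Year 7: DB = ⌊$83,572 × 125%/10⌋ = $10,446; SL = ⌊$62,572/4⌋ = $15,643 → take SL $15,643. Book value $67,929.
Year 8: DB = ⌊$67,929 × 125%/10⌋ = $8,491; SL = ⌊$46,929/3⌋ = $15,643 → take SL $15,643. Book value $52,286.
Year 9: DB = ⌊$52,286 × 125%/10⌋ = $6,535; SL = ⌊$31,286/2⌋ = $15,643 → take SL $15,643. Book value $36,643.
Year 10 (final): $36,643 − $21,000 = $15,643. Book value $21,000.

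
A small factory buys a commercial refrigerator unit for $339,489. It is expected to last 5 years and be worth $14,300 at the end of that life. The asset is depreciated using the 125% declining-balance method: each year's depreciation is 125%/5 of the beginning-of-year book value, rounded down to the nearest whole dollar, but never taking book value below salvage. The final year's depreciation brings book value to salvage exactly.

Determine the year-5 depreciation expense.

$93,118

Depreciable base = $339,489 − $14,300 = $325,189.
Year 1: ⌊$339,489 × 125%/5⌋ = $84,872. Book value $254,617.
Year 2: ⌊$254,617 × 125%/5⌋ = $63,654. Book value $190,963.
Year 3: ⌊$190,963 × 125%/5⌋ = $47,740. Book value $143,223.
Year 4: ⌊$143,223 × 125%/5⌋ = $35,805. Book value $107,418.
Year 5 (final): $107,418 − $14,300 = $93,118. Book value $14,300.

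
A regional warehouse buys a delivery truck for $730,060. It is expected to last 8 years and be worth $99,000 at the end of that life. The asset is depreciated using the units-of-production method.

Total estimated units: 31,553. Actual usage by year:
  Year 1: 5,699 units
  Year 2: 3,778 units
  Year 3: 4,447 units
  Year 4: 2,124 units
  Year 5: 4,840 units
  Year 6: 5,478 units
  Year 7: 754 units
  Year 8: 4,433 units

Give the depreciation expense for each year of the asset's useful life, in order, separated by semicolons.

Depreciable base = $730,060 − $99,000 = $631,060.
Rate = $631,060 / 31,553 units = $20 per unit.
Year 1: 5,699 × $20 = $113,980. Book value $616,080.
Year 2: 3,778 × $20 = $75,560. Book value $540,520.
Year 3: 4,447 × $20 = $88,940. Book value $451,580.
Year 4: 2,124 × $20 = $42,480. Book value $409,100.
Year 5: 4,840 × $20 = $96,800. Book value $312,300.
Year 6: 5,478 × $20 = $109,560. Book value $202,740.
Year 7: 754 × $20 = $15,080. Book value $187,660.
Year 8: 4,433 × $20 = $88,660. Book value $99,000.

$113,980; $75,560; $88,940; $42,480; $96,800; $109,560; $15,080; $88,660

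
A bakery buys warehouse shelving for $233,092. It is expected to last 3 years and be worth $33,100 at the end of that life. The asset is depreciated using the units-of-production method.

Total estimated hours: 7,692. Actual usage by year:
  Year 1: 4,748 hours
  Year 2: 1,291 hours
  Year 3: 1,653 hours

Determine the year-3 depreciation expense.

Depreciable base = $233,092 − $33,100 = $199,992.
Rate = $199,992 / 7,692 hours = $26 per hour.
Year 1: 4,748 × $26 = $123,448. Book value $109,644.
Year 2: 1,291 × $26 = $33,566. Book value $76,078.
Year 3: 1,653 × $26 = $42,978. Book value $33,100.

$42,978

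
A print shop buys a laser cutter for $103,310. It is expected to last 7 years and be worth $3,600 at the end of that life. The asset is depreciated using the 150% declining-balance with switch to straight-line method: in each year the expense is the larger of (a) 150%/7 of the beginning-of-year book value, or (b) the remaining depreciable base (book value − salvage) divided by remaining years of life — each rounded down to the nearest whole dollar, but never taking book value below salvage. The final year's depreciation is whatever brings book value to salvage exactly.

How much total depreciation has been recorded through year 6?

$88,081

Depreciable base = $103,310 − $3,600 = $99,710.
Year 1: DB = ⌊$103,310 × 150%/7⌋ = $22,137; SL = ⌊$99,710/7⌋ = $14,244 → take DB $22,137. Book value $81,173.
Year 2: DB = ⌊$81,173 × 150%/7⌋ = $17,394; SL = ⌊$77,573/6⌋ = $12,928 → take DB $17,394. Book value $63,779.
Year 3: DB = ⌊$63,779 × 150%/7⌋ = $13,666; SL = ⌊$60,179/5⌋ = $12,035 → take DB $13,666. Book value $50,113.
Year 4: DB = ⌊$50,113 × 150%/7⌋ = $10,738; SL = ⌊$46,513/4⌋ = $11,628 → take SL $11,628. Book value $38,485.
Year 5: DB = ⌊$38,485 × 150%/7⌋ = $8,246; SL = ⌊$34,885/3⌋ = $11,628 → take SL $11,628. Book value $26,857.
Year 6: DB = ⌊$26,857 × 150%/7⌋ = $5,755; SL = ⌊$23,257/2⌋ = $11,628 → take SL $11,628. Book value $15,229.
Accumulated through year 6 = $103,310 − $15,229 = $88,081.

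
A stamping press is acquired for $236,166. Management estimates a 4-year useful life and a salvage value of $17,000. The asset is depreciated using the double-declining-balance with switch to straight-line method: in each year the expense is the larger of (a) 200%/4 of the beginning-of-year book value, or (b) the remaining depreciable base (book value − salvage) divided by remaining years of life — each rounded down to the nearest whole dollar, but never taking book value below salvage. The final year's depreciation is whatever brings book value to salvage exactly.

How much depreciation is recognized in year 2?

$59,041

Depreciable base = $236,166 − $17,000 = $219,166.
Year 1: DB = ⌊$236,166 × 200%/4⌋ = $118,083; SL = ⌊$219,166/4⌋ = $54,791 → take DB $118,083. Book value $118,083.
Year 2: DB = ⌊$118,083 × 200%/4⌋ = $59,041; SL = ⌊$101,083/3⌋ = $33,694 → take DB $59,041. Book value $59,042.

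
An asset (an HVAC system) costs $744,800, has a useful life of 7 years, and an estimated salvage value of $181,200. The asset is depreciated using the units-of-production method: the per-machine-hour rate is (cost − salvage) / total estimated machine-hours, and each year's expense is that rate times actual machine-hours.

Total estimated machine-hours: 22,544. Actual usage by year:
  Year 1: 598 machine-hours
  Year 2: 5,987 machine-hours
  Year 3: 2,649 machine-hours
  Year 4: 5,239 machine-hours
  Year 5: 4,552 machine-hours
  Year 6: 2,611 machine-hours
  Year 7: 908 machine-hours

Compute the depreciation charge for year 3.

Depreciable base = $744,800 − $181,200 = $563,600.
Rate = $563,600 / 22,544 machine-hours = $25 per machine-hour.
Year 1: 598 × $25 = $14,950. Book value $729,850.
Year 2: 5,987 × $25 = $149,675. Book value $580,175.
Year 3: 2,649 × $25 = $66,225. Book value $513,950.

$66,225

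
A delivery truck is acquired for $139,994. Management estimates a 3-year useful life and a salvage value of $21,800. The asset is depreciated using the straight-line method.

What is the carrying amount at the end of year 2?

$61,198

Depreciable base = $139,994 − $21,800 = $118,194.
Annual expense = $118,194 / 3 = $39,398.
End of year 1: book value $100,596.
End of year 2: book value $61,198.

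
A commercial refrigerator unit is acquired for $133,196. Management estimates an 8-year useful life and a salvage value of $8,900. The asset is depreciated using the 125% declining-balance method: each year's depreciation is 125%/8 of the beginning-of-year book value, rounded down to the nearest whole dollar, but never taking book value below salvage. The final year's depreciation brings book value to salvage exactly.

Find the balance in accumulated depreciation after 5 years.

$76,236

Depreciable base = $133,196 − $8,900 = $124,296.
Year 1: ⌊$133,196 × 125%/8⌋ = $20,811. Book value $112,385.
Year 2: ⌊$112,385 × 125%/8⌋ = $17,560. Book value $94,825.
Year 3: ⌊$94,825 × 125%/8⌋ = $14,816. Book value $80,009.
Year 4: ⌊$80,009 × 125%/8⌋ = $12,501. Book value $67,508.
Year 5: ⌊$67,508 × 125%/8⌋ = $10,548. Book value $56,960.
Accumulated through year 5 = $133,196 − $56,960 = $76,236.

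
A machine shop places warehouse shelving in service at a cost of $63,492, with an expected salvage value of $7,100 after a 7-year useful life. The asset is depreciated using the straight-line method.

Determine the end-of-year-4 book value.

$31,268

Depreciable base = $63,492 − $7,100 = $56,392.
Annual expense = $56,392 / 7 = $8,056.
End of year 1: book value $55,436.
End of year 2: book value $47,380.
End of year 3: book value $39,324.
End of year 4: book value $31,268.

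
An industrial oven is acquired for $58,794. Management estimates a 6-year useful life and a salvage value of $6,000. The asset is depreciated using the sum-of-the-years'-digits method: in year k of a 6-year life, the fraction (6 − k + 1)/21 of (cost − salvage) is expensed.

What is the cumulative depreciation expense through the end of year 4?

Depreciable base = $58,794 − $6,000 = $52,794.
Sum of the years' digits = 6+5+4+3+2+1 = 21.
Year 1: $52,794 × 6/21 = $15,084. Book value $43,710.
Year 2: $52,794 × 5/21 = $12,570. Book value $31,140.
Year 3: $52,794 × 4/21 = $10,056. Book value $21,084.
Year 4: $52,794 × 3/21 = $7,542. Book value $13,542.
Accumulated through year 4 = $58,794 − $13,542 = $45,252.

$45,252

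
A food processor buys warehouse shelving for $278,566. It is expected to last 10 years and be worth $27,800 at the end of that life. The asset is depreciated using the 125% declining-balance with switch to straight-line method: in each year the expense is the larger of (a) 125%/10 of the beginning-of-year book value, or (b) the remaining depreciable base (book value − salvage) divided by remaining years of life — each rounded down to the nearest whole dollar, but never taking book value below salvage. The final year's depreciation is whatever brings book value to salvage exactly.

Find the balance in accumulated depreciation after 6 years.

Depreciable base = $278,566 − $27,800 = $250,766.
Year 1: DB = ⌊$278,566 × 125%/10⌋ = $34,820; SL = ⌊$250,766/10⌋ = $25,076 → take DB $34,820. Book value $243,746.
Year 2: DB = ⌊$243,746 × 125%/10⌋ = $30,468; SL = ⌊$215,946/9⌋ = $23,994 → take DB $30,468. Book value $213,278.
Year 3: DB = ⌊$213,278 × 125%/10⌋ = $26,659; SL = ⌊$185,478/8⌋ = $23,184 → take DB $26,659. Book value $186,619.
Year 4: DB = ⌊$186,619 × 125%/10⌋ = $23,327; SL = ⌊$158,819/7⌋ = $22,688 → take DB $23,327. Book value $163,292.
Year 5: DB = ⌊$163,292 × 125%/10⌋ = $20,411; SL = ⌊$135,492/6⌋ = $22,582 → take SL $22,582. Book value $140,710.
Year 6: DB = ⌊$140,710 × 125%/10⌋ = $17,588; SL = ⌊$112,910/5⌋ = $22,582 → take SL $22,582. Book value $118,128.
Accumulated through year 6 = $278,566 − $118,128 = $160,438.

$160,438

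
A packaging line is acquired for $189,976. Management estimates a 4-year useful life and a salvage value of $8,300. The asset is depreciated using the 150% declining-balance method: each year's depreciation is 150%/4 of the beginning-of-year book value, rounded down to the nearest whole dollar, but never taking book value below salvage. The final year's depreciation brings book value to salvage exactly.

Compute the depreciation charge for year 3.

Depreciable base = $189,976 − $8,300 = $181,676.
Year 1: ⌊$189,976 × 150%/4⌋ = $71,241. Book value $118,735.
Year 2: ⌊$118,735 × 150%/4⌋ = $44,525. Book value $74,210.
Year 3: ⌊$74,210 × 150%/4⌋ = $27,828. Book value $46,382.

$27,828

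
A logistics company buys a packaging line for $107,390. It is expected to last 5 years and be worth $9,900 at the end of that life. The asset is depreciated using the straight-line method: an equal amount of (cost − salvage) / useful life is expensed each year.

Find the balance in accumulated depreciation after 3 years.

$58,494

Depreciable base = $107,390 − $9,900 = $97,490.
Annual expense = $97,490 / 5 = $19,498.
End of year 1: book value $87,892.
End of year 2: book value $68,394.
End of year 3: book value $48,896.
Accumulated through year 3 = $107,390 − $48,896 = $58,494.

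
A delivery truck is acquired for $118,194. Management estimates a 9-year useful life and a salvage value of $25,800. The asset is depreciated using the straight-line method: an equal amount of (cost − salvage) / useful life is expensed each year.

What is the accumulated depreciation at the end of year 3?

Depreciable base = $118,194 − $25,800 = $92,394.
Annual expense = $92,394 / 9 = $10,266.
End of year 1: book value $107,928.
End of year 2: book value $97,662.
End of year 3: book value $87,396.
Accumulated through year 3 = $118,194 − $87,396 = $30,798.

$30,798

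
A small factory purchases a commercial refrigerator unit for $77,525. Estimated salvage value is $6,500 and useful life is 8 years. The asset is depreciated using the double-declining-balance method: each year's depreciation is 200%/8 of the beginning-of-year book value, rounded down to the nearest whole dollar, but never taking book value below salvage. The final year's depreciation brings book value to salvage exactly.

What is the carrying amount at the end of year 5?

Depreciable base = $77,525 − $6,500 = $71,025.
Year 1: ⌊$77,525 × 200%/8⌋ = $19,381. Book value $58,144.
Year 2: ⌊$58,144 × 200%/8⌋ = $14,536. Book value $43,608.
Year 3: ⌊$43,608 × 200%/8⌋ = $10,902. Book value $32,706.
Year 4: ⌊$32,706 × 200%/8⌋ = $8,176. Book value $24,530.
Year 5: ⌊$24,530 × 200%/8⌋ = $6,132. Book value $18,398.

$18,398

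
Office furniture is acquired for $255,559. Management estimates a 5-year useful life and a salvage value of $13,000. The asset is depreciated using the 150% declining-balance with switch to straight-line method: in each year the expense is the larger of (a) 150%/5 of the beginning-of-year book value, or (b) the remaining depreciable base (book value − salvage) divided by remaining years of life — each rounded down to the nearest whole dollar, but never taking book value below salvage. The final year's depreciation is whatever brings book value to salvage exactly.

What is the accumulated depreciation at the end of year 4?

$205,230

Depreciable base = $255,559 − $13,000 = $242,559.
Year 1: DB = ⌊$255,559 × 150%/5⌋ = $76,667; SL = ⌊$242,559/5⌋ = $48,511 → take DB $76,667. Book value $178,892.
Year 2: DB = ⌊$178,892 × 150%/5⌋ = $53,667; SL = ⌊$165,892/4⌋ = $41,473 → take DB $53,667. Book value $125,225.
Year 3: DB = ⌊$125,225 × 150%/5⌋ = $37,567; SL = ⌊$112,225/3⌋ = $37,408 → take DB $37,567. Book value $87,658.
Year 4: DB = ⌊$87,658 × 150%/5⌋ = $26,297; SL = ⌊$74,658/2⌋ = $37,329 → take SL $37,329. Book value $50,329.
Accumulated through year 4 = $255,559 − $50,329 = $205,230.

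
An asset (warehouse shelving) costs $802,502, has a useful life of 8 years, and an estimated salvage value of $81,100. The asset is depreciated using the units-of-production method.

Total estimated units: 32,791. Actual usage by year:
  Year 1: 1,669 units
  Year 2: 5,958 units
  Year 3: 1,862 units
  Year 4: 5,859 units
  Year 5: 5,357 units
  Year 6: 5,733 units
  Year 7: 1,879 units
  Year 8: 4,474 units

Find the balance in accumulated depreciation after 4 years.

Depreciable base = $802,502 − $81,100 = $721,402.
Rate = $721,402 / 32,791 units = $22 per unit.
Year 1: 1,669 × $22 = $36,718. Book value $765,784.
Year 2: 5,958 × $22 = $131,076. Book value $634,708.
Year 3: 1,862 × $22 = $40,964. Book value $593,744.
Year 4: 5,859 × $22 = $128,898. Book value $464,846.
Accumulated through year 4 = $802,502 − $464,846 = $337,656.

$337,656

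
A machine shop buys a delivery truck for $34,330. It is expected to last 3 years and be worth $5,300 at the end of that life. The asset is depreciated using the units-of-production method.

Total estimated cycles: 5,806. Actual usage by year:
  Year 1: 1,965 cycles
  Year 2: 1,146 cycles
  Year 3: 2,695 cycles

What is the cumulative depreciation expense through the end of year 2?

$15,555

Depreciable base = $34,330 − $5,300 = $29,030.
Rate = $29,030 / 5,806 cycles = $5 per cycle.
Year 1: 1,965 × $5 = $9,825. Book value $24,505.
Year 2: 1,146 × $5 = $5,730. Book value $18,775.
Accumulated through year 2 = $34,330 − $18,775 = $15,555.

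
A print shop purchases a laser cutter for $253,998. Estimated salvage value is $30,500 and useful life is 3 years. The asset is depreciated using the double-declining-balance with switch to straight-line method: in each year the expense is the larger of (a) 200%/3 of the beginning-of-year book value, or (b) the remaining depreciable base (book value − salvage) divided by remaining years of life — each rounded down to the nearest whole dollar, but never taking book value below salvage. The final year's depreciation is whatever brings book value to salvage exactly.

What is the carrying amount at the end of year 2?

Depreciable base = $253,998 − $30,500 = $223,498.
Year 1: DB = ⌊$253,998 × 200%/3⌋ = $169,332; SL = ⌊$223,498/3⌋ = $74,499 → take DB $169,332. Book value $84,666.
Year 2: DB = ⌊$84,666 × 200%/3⌋ = $56,444; SL = ⌊$54,166/2⌋ = $27,083 → take DB $56,444, capped at $54,166. Book value $30,500.

$30,500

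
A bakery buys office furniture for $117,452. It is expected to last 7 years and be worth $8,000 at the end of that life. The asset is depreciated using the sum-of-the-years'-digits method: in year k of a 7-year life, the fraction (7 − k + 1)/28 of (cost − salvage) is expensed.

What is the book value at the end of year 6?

$11,909

Depreciable base = $117,452 − $8,000 = $109,452.
Sum of the years' digits = 7+6+5+4+3+2+1 = 28.
Year 1: $109,452 × 7/28 = $27,363. Book value $90,089.
Year 2: $109,452 × 6/28 = $23,454. Book value $66,635.
Year 3: $109,452 × 5/28 = $19,545. Book value $47,090.
Year 4: $109,452 × 4/28 = $15,636. Book value $31,454.
Year 5: $109,452 × 3/28 = $11,727. Book value $19,727.
Year 6: $109,452 × 2/28 = $7,818. Book value $11,909.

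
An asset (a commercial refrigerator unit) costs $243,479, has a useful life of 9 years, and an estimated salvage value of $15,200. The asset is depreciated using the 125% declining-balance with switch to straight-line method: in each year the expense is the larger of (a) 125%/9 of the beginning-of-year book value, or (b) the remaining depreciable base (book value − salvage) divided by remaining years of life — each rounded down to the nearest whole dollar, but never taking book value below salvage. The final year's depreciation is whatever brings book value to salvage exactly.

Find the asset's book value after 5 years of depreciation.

Depreciable base = $243,479 − $15,200 = $228,279.
Year 1: DB = ⌊$243,479 × 125%/9⌋ = $33,816; SL = ⌊$228,279/9⌋ = $25,364 → take DB $33,816. Book value $209,663.
Year 2: DB = ⌊$209,663 × 125%/9⌋ = $29,119; SL = ⌊$194,463/8⌋ = $24,307 → take DB $29,119. Book value $180,544.
Year 3: DB = ⌊$180,544 × 125%/9⌋ = $25,075; SL = ⌊$165,344/7⌋ = $23,620 → take DB $25,075. Book value $155,469.
Year 4: DB = ⌊$155,469 × 125%/9⌋ = $21,592; SL = ⌊$140,269/6⌋ = $23,378 → take SL $23,378. Book value $132,091.
Year 5: DB = ⌊$132,091 × 125%/9⌋ = $18,345; SL = ⌊$116,891/5⌋ = $23,378 → take SL $23,378. Book value $108,713.

$108,713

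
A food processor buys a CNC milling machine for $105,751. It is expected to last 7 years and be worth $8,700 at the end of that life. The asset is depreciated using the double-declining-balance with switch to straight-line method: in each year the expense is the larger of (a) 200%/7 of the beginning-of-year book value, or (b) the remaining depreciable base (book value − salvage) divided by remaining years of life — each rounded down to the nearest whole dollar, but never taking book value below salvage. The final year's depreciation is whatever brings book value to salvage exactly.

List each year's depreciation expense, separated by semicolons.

$30,214; $21,582; $15,415; $11,011; $7,865; $5,618; $5,346

Depreciable base = $105,751 − $8,700 = $97,051.
Year 1: DB = ⌊$105,751 × 200%/7⌋ = $30,214; SL = ⌊$97,051/7⌋ = $13,864 → take DB $30,214. Book value $75,537.
Year 2: DB = ⌊$75,537 × 200%/7⌋ = $21,582; SL = ⌊$66,837/6⌋ = $11,139 → take DB $21,582. Book value $53,955.
Year 3: DB = ⌊$53,955 × 200%/7⌋ = $15,415; SL = ⌊$45,255/5⌋ = $9,051 → take DB $15,415. Book value $38,540.
Year 4: DB = ⌊$38,540 × 200%/7⌋ = $11,011; SL = ⌊$29,840/4⌋ = $7,460 → take DB $11,011. Book value $27,529.
Year 5: DB = ⌊$27,529 × 200%/7⌋ = $7,865; SL = ⌊$18,829/3⌋ = $6,276 → take DB $7,865. Book value $19,664.
Year 6: DB = ⌊$19,664 × 200%/7⌋ = $5,618; SL = ⌊$10,964/2⌋ = $5,482 → take DB $5,618. Book value $14,046.
Year 7 (final): $14,046 − $8,700 = $5,346. Book value $8,700.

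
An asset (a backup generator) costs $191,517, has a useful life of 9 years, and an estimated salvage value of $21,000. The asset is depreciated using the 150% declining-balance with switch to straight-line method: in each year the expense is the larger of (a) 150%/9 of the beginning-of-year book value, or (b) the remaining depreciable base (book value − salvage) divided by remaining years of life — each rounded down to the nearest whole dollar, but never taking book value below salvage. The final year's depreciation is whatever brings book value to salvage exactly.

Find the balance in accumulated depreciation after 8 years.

$156,525

Depreciable base = $191,517 − $21,000 = $170,517.
Year 1: DB = ⌊$191,517 × 150%/9⌋ = $31,919; SL = ⌊$170,517/9⌋ = $18,946 → take DB $31,919. Book value $159,598.
Year 2: DB = ⌊$159,598 × 150%/9⌋ = $26,599; SL = ⌊$138,598/8⌋ = $17,324 → take DB $26,599. Book value $132,999.
Year 3: DB = ⌊$132,999 × 150%/9⌋ = $22,166; SL = ⌊$111,999/7⌋ = $15,999 → take DB $22,166. Book value $110,833.
Year 4: DB = ⌊$110,833 × 150%/9⌋ = $18,472; SL = ⌊$89,833/6⌋ = $14,972 → take DB $18,472. Book value $92,361.
Year 5: DB = ⌊$92,361 × 150%/9⌋ = $15,393; SL = ⌊$71,361/5⌋ = $14,272 → take DB $15,393. Book value $76,968.
Year 6: DB = ⌊$76,968 × 150%/9⌋ = $12,828; SL = ⌊$55,968/4⌋ = $13,992 → take SL $13,992. Book value $62,976.
Year 7: DB = ⌊$62,976 × 150%/9⌋ = $10,496; SL = ⌊$41,976/3⌋ = $13,992 → take SL $13,992. Book value $48,984.
Year 8: DB = ⌊$48,984 × 150%/9⌋ = $8,164; SL = ⌊$27,984/2⌋ = $13,992 → take SL $13,992. Book value $34,992.
Accumulated through year 8 = $191,517 − $34,992 = $156,525.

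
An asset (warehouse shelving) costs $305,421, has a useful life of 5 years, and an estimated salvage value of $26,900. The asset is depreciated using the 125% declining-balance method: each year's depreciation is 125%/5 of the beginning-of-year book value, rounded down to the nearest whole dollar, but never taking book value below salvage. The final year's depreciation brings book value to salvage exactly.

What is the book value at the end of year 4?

Depreciable base = $305,421 − $26,900 = $278,521.
Year 1: ⌊$305,421 × 125%/5⌋ = $76,355. Book value $229,066.
Year 2: ⌊$229,066 × 125%/5⌋ = $57,266. Book value $171,800.
Year 3: ⌊$171,800 × 125%/5⌋ = $42,950. Book value $128,850.
Year 4: ⌊$128,850 × 125%/5⌋ = $32,212. Book value $96,638.

$96,638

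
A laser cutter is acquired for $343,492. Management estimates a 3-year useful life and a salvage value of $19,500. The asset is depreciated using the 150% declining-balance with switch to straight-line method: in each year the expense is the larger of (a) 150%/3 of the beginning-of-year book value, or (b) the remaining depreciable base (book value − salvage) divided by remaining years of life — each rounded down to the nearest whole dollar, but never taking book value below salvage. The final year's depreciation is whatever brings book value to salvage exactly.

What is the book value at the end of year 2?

$85,873

Depreciable base = $343,492 − $19,500 = $323,992.
Year 1: DB = ⌊$343,492 × 150%/3⌋ = $171,746; SL = ⌊$323,992/3⌋ = $107,997 → take DB $171,746. Book value $171,746.
Year 2: DB = ⌊$171,746 × 150%/3⌋ = $85,873; SL = ⌊$152,246/2⌋ = $76,123 → take DB $85,873. Book value $85,873.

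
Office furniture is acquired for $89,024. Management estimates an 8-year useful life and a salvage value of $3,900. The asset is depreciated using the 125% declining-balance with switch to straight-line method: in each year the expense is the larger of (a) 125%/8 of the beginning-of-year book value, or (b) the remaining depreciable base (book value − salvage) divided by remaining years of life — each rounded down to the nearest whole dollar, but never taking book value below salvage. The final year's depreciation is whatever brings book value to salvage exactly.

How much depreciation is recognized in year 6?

Depreciable base = $89,024 − $3,900 = $85,124.
Year 1: DB = ⌊$89,024 × 125%/8⌋ = $13,910; SL = ⌊$85,124/8⌋ = $10,640 → take DB $13,910. Book value $75,114.
Year 2: DB = ⌊$75,114 × 125%/8⌋ = $11,736; SL = ⌊$71,214/7⌋ = $10,173 → take DB $11,736. Book value $63,378.
Year 3: DB = ⌊$63,378 × 125%/8⌋ = $9,902; SL = ⌊$59,478/6⌋ = $9,913 → take SL $9,913. Book value $53,465.
Year 4: DB = ⌊$53,465 × 125%/8⌋ = $8,353; SL = ⌊$49,565/5⌋ = $9,913 → take SL $9,913. Book value $43,552.
Year 5: DB = ⌊$43,552 × 125%/8⌋ = $6,805; SL = ⌊$39,652/4⌋ = $9,913 → take SL $9,913. Book value $33,639.
Year 6: DB = ⌊$33,639 × 125%/8⌋ = $5,256; SL = ⌊$29,739/3⌋ = $9,913 → take SL $9,913. Book value $23,726.

$9,913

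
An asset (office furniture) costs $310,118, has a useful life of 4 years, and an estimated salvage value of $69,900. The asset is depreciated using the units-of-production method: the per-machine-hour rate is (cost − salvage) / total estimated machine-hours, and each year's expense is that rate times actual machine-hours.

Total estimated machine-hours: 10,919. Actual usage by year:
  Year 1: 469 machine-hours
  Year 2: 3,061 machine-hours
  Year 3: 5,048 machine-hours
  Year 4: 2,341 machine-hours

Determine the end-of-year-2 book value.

Depreciable base = $310,118 − $69,900 = $240,218.
Rate = $240,218 / 10,919 machine-hours = $22 per machine-hour.
Year 1: 469 × $22 = $10,318. Book value $299,800.
Year 2: 3,061 × $22 = $67,342. Book value $232,458.

$232,458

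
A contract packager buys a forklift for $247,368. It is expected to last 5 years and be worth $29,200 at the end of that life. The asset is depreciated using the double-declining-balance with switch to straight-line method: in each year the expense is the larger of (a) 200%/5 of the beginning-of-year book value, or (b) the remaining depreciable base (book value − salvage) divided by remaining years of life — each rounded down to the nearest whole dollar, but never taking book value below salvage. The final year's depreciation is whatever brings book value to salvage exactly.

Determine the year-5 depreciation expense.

Depreciable base = $247,368 − $29,200 = $218,168.
Year 1: DB = ⌊$247,368 × 200%/5⌋ = $98,947; SL = ⌊$218,168/5⌋ = $43,633 → take DB $98,947. Book value $148,421.
Year 2: DB = ⌊$148,421 × 200%/5⌋ = $59,368; SL = ⌊$119,221/4⌋ = $29,805 → take DB $59,368. Book value $89,053.
Year 3: DB = ⌊$89,053 × 200%/5⌋ = $35,621; SL = ⌊$59,853/3⌋ = $19,951 → take DB $35,621. Book value $53,432.
Year 4: DB = ⌊$53,432 × 200%/5⌋ = $21,372; SL = ⌊$24,232/2⌋ = $12,116 → take DB $21,372. Book value $32,060.
Year 5 (final): $32,060 − $29,200 = $2,860. Book value $29,200.

$2,860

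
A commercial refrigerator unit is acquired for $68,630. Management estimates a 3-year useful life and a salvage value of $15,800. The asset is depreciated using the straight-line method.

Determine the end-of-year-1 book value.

$51,020

Depreciable base = $68,630 − $15,800 = $52,830.
Annual expense = $52,830 / 3 = $17,610.
End of year 1: book value $51,020.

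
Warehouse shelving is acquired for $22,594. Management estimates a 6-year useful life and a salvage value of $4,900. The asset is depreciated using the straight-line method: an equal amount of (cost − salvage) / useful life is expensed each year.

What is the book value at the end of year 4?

$10,798

Depreciable base = $22,594 − $4,900 = $17,694.
Annual expense = $17,694 / 6 = $2,949.
End of year 1: book value $19,645.
End of year 2: book value $16,696.
End of year 3: book value $13,747.
End of year 4: book value $10,798.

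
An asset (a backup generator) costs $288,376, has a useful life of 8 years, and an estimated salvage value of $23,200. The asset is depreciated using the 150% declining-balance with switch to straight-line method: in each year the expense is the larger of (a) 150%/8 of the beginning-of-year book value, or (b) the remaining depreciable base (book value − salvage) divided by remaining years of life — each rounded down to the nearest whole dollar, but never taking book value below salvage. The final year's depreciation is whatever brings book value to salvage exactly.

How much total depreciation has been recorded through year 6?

Depreciable base = $288,376 − $23,200 = $265,176.
Year 1: DB = ⌊$288,376 × 150%/8⌋ = $54,070; SL = ⌊$265,176/8⌋ = $33,147 → take DB $54,070. Book value $234,306.
Year 2: DB = ⌊$234,306 × 150%/8⌋ = $43,932; SL = ⌊$211,106/7⌋ = $30,158 → take DB $43,932. Book value $190,374.
Year 3: DB = ⌊$190,374 × 150%/8⌋ = $35,695; SL = ⌊$167,174/6⌋ = $27,862 → take DB $35,695. Book value $154,679.
Year 4: DB = ⌊$154,679 × 150%/8⌋ = $29,002; SL = ⌊$131,479/5⌋ = $26,295 → take DB $29,002. Book value $125,677.
Year 5: DB = ⌊$125,677 × 150%/8⌋ = $23,564; SL = ⌊$102,477/4⌋ = $25,619 → take SL $25,619. Book value $100,058.
Year 6: DB = ⌊$100,058 × 150%/8⌋ = $18,760; SL = ⌊$76,858/3⌋ = $25,619 → take SL $25,619. Book value $74,439.
Accumulated through year 6 = $288,376 − $74,439 = $213,937.

$213,937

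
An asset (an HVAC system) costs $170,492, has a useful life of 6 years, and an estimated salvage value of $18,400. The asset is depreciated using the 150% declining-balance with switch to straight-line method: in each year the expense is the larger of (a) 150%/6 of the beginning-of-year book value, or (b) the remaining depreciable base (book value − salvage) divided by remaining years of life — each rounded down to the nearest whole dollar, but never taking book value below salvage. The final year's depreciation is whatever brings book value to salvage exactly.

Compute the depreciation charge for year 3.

Depreciable base = $170,492 − $18,400 = $152,092.
Year 1: DB = ⌊$170,492 × 150%/6⌋ = $42,623; SL = ⌊$152,092/6⌋ = $25,348 → take DB $42,623. Book value $127,869.
Year 2: DB = ⌊$127,869 × 150%/6⌋ = $31,967; SL = ⌊$109,469/5⌋ = $21,893 → take DB $31,967. Book value $95,902.
Year 3: DB = ⌊$95,902 × 150%/6⌋ = $23,975; SL = ⌊$77,502/4⌋ = $19,375 → take DB $23,975. Book value $71,927.

$23,975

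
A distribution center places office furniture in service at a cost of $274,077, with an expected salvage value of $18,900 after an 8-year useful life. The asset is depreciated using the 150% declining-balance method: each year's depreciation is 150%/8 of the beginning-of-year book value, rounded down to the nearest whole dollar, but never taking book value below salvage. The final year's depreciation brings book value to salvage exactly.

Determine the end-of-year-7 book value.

Depreciable base = $274,077 − $18,900 = $255,177.
Year 1: ⌊$274,077 × 150%/8⌋ = $51,389. Book value $222,688.
Year 2: ⌊$222,688 × 150%/8⌋ = $41,754. Book value $180,934.
Year 3: ⌊$180,934 × 150%/8⌋ = $33,925. Book value $147,009.
Year 4: ⌊$147,009 × 150%/8⌋ = $27,564. Book value $119,445.
Year 5: ⌊$119,445 × 150%/8⌋ = $22,395. Book value $97,050.
Year 6: ⌊$97,050 × 150%/8⌋ = $18,196. Book value $78,854.
Year 7: ⌊$78,854 × 150%/8⌋ = $14,785. Book value $64,069.

$64,069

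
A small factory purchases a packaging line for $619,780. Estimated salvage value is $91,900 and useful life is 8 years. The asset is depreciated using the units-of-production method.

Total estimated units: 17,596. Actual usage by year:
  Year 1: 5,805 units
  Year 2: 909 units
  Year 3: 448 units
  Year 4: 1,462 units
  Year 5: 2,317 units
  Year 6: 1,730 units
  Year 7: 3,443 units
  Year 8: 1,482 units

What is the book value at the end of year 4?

Depreciable base = $619,780 − $91,900 = $527,880.
Rate = $527,880 / 17,596 units = $30 per unit.
Year 1: 5,805 × $30 = $174,150. Book value $445,630.
Year 2: 909 × $30 = $27,270. Book value $418,360.
Year 3: 448 × $30 = $13,440. Book value $404,920.
Year 4: 1,462 × $30 = $43,860. Book value $361,060.

$361,060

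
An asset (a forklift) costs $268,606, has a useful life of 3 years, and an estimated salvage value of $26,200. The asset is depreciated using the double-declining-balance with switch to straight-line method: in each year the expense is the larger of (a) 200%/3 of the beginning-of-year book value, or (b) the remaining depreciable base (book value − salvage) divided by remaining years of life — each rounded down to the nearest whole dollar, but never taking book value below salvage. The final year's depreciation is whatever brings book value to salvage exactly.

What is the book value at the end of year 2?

Depreciable base = $268,606 − $26,200 = $242,406.
Year 1: DB = ⌊$268,606 × 200%/3⌋ = $179,070; SL = ⌊$242,406/3⌋ = $80,802 → take DB $179,070. Book value $89,536.
Year 2: DB = ⌊$89,536 × 200%/3⌋ = $59,690; SL = ⌊$63,336/2⌋ = $31,668 → take DB $59,690. Book value $29,846.

$29,846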